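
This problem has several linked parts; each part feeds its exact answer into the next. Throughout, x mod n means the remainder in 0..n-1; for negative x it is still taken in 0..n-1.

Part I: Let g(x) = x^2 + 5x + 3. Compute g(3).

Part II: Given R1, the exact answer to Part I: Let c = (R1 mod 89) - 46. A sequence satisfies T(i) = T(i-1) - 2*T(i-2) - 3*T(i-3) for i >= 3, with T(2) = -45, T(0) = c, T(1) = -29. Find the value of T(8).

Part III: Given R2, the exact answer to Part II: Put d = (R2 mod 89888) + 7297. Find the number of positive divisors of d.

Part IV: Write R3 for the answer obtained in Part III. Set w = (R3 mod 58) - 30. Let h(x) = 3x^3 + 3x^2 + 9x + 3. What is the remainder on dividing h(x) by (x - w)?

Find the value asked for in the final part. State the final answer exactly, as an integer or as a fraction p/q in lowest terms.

Part I: 1*(3)^2 + 5*(3)^1 + 3 = (9) + (15) + (3) = 27; answer 27
Part II: R1 = 27; c = -19; T(3) = 1*(-45) - 2*(-29) - 3*(-19) = 70; iterating: T(3)=70, T(4)=247, T(5)=242, T(6)=-462, T(7)=-1687, T(8)=-1489; answer -1489
Part III: R2 = -1489; d = 95696; 95696 = 2^4 * 5981; number of divisors = (4+1) * (1+1) = 10; answer 10
Part IV: R3 = 10; w = -20; remainder = value at the root: 3*(-20)^3 + 3*(-20)^2 + 9*(-20)^1 + 3 = (-24000) + (1200) + (-180) + (3) = -22977; answer -22977

-22977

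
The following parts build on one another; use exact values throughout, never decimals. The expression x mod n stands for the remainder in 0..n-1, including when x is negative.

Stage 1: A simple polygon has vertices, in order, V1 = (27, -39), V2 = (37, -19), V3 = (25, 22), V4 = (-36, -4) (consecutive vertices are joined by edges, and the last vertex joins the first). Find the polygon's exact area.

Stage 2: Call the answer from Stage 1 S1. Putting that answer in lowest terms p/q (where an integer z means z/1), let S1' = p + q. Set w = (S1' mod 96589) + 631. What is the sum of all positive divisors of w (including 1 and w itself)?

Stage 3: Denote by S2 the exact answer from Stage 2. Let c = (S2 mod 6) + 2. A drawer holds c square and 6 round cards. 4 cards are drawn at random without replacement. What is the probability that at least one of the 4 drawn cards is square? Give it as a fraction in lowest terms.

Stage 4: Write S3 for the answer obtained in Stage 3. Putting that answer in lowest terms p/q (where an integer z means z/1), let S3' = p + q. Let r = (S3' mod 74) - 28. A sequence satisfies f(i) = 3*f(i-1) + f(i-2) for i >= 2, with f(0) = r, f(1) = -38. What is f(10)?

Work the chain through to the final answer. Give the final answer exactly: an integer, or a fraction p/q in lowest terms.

-1640776

Stage 1: cross terms: (27*-19 - 37*-39)=930, (37*22 - 25*-19)=1289, (25*-4 - -36*22)=692, (-36*-39 - 27*-4)=1512; twice the area = |4423| = 4423; area = 4423/2; answer 4423/2
Stage 2: S1 = 4423/2; threaded value p + q = 4425; w = 5056; 5056 = 2^6 * 79; sigma = (1 + 2 + 4 + 8 + 16 + 32 + 64) * (1 + 79) = 127 * 80 = 10160; answer 10160
Stage 3: S2 = 10160; c = 4; total draws C(10,4) = 210; complement C(6,4) = 15; favorable 210 - 15 = 195; P = 13/14; answer 13/14
Stage 4: S3 = 13/14; threaded value p + q = 27; r = -1; f(2) = 3*(-38) + 1*(-1) = -115; iterating: f(2)=-115, f(3)=-383, f(4)=-1264, f(5)=-4175, f(6)=-13789, f(7)=-45542, f(8)=-150415, f(9)=-496787, f(10)=-1640776; answer -1640776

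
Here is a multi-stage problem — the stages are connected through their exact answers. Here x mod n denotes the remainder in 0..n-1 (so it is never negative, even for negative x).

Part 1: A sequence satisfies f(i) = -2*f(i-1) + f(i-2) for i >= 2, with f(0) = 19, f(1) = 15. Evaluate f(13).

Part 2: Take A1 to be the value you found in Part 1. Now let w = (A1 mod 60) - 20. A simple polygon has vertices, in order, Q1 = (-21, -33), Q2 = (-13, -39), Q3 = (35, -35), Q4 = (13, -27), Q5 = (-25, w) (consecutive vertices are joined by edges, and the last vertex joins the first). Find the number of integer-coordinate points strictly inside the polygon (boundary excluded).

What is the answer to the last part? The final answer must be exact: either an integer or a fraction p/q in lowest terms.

Part 1: f(2) = -2*(15) + 1*(19) = -11; iterating: f(2)=-11, f(3)=37, f(4)=-85, f(5)=207, f(6)=-499, f(7)=1205, f(8)=-2909, f(9)=7023, f(10)=-16955, f(11)=40933, f(12)=-98821, f(13)=238575; answer 238575
Part 2: A1 = 238575; w = -5; cross terms: (-21*-39 - -13*-33)=390, (-13*-35 - 35*-39)=1820, (35*-27 - 13*-35)=-490, (13*-5 - -25*-27)=-740, (-25*-33 - -21*-5)=720; twice the area = |1700| = 1700; area = 850; boundary points = 2 + 4 + 2 + 2 + 4 = 14; strictly interior points = area - boundary/2 + 1 = 844; answer 844

844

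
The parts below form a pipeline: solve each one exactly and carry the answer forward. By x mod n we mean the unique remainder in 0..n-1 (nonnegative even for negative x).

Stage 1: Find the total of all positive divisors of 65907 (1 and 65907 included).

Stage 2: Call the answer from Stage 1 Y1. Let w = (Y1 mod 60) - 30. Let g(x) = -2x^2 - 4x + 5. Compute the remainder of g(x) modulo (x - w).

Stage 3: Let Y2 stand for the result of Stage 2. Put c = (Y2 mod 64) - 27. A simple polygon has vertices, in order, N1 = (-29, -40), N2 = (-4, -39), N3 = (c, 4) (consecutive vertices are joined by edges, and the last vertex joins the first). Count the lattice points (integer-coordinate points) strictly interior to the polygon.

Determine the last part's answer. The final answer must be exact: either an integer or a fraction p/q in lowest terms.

517

Stage 1: 65907 = 3^3 * 2441; sigma = (1 + 3 + 9 + 27) * (1 + 2441) = 40 * 2442 = 97680; answer 97680
Stage 2: Y1 = 97680; w = -30; remainder = value at the root: -2*(-30)^2 - 4*(-30)^1 + 5 = (-1800) + (120) + (5) = -1675; answer -1675
Stage 3: Y2 = -1675; c = 26; cross terms: (-29*-39 - -4*-40)=971, (-4*4 - 26*-39)=998, (26*-40 - -29*4)=-924; twice the area = |1045| = 1045; area = 1045/2; boundary points = 1 + 1 + 11 = 13; strictly interior points = area - boundary/2 + 1 = 517; answer 517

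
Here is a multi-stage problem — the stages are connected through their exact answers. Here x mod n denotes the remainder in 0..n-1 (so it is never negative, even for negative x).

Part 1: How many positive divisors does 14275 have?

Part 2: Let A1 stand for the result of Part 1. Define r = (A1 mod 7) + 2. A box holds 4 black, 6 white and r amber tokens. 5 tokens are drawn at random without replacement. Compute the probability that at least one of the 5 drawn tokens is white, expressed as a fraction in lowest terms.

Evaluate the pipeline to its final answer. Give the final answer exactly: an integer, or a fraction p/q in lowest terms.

Part 1: 14275 = 5^2 * 571; number of divisors = (2+1) * (1+1) = 6; answer 6
Part 2: A1 = 6; r = 8; total draws C(18,5) = 8568; complement C(12,5) = 792; favorable 8568 - 792 = 7776; P = 108/119; answer 108/119

108/119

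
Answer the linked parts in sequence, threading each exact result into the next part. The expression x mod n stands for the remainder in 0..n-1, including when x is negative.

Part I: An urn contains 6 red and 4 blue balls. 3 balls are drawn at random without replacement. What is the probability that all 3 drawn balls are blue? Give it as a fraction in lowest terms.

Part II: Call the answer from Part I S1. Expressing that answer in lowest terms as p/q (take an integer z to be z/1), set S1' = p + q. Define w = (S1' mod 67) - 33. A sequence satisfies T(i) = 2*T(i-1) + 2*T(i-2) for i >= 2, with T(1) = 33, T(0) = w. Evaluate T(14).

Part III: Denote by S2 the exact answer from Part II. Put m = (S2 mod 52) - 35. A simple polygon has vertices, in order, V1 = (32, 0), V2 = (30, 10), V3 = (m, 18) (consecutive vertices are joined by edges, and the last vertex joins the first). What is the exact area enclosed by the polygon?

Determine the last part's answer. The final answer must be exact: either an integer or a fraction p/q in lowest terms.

Part I: total draws C(10,3) = 120; favorable C(4,3) = 4; P = 1/30; answer 1/30
Part II: S1 = 1/30; threaded value p + q = 31; w = -2; T(2) = 2*(33) + 2*(-2) = 62; iterating: T(2)=62, T(3)=190, T(4)=504, T(5)=1388, T(6)=3784, T(7)=10344, T(8)=28256, T(9)=77200, T(10)=210912, T(11)=576224, T(12)=1574272, T(13)=4300992, T(14)=11750528; answer 11750528
Part III: S2 = 11750528; m = 1; cross terms: (32*10 - 30*0)=320, (30*18 - 1*10)=530, (1*0 - 32*18)=-576; twice the area = |274| = 274; area = 137; answer 137

137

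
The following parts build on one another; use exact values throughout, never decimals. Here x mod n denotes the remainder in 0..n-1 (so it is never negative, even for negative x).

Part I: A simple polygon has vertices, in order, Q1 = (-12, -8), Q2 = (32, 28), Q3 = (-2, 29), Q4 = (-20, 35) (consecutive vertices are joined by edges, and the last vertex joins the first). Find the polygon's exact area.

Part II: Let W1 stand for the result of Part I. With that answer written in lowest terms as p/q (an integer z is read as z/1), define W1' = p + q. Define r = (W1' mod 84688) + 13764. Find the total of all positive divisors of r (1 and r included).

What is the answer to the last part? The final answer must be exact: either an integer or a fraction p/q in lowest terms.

24738

Part I: cross terms: (-12*28 - 32*-8)=-80, (32*29 - -2*28)=984, (-2*35 - -20*29)=510, (-20*-8 - -12*35)=580; twice the area = |1994| = 1994; area = 997; answer 997
Part II: W1 = 997; threaded value p + q = 998; r = 14762; 14762 = 2 * 11^2 * 61; sigma = (1 + 2) * (1 + 11 + 121) * (1 + 61) = 3 * 133 * 62 = 24738; answer 24738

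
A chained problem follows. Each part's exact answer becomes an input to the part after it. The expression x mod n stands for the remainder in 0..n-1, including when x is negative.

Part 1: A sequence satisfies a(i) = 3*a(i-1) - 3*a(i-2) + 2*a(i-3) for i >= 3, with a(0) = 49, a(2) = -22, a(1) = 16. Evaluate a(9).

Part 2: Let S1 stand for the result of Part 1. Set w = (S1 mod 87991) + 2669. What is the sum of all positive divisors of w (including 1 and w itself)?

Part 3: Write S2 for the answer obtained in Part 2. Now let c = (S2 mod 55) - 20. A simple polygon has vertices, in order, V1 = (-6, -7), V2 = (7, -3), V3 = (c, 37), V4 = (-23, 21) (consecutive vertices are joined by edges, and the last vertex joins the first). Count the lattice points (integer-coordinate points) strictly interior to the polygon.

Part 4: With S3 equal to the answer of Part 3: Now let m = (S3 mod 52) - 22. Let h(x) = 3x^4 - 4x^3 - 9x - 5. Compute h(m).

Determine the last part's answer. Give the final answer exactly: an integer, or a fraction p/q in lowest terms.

546205

Part 1: a(3) = 3*(-22) - 3*(16) + 2*(49) = -16; iterating: a(3)=-16, a(4)=50, a(5)=154, a(6)=280, a(7)=478, a(8)=902, a(9)=1832; answer 1832
Part 2: S1 = 1832; w = 4501; 4501 = 7 * 643; sigma = (1 + 7) * (1 + 643) = 8 * 644 = 5152; answer 5152
Part 3: S2 = 5152; c = 17; cross terms: (-6*-3 - 7*-7)=67, (7*37 - 17*-3)=310, (17*21 - -23*37)=1208, (-23*-7 - -6*21)=287; twice the area = |1872| = 1872; area = 936; boundary points = 1 + 10 + 8 + 1 = 20; strictly interior points = area - boundary/2 + 1 = 927; answer 927
Part 4: S3 = 927; m = 21; 3*(21)^4 - 4*(21)^3 - 9*(21)^1 - 5 = (583443) + (-37044) + (-189) + (-5) = 546205; answer 546205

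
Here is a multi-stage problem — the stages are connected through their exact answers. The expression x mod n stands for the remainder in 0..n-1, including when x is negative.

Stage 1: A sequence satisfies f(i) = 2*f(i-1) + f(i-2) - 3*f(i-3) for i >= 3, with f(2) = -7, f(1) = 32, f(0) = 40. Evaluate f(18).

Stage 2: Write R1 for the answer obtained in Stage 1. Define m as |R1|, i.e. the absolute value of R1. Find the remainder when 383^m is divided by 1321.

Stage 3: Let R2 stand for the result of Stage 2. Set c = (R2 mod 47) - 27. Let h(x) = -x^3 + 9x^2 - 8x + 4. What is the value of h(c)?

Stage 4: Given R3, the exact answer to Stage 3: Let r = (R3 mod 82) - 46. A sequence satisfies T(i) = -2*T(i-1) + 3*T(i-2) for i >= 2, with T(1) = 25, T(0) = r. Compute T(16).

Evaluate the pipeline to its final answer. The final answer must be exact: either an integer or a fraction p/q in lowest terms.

Stage 1: f(3) = 2*(-7) + 1*(32) - 3*(40) = -102; iterating: f(3)=-102, f(4)=-307, f(5)=-695, f(6)=-1391, f(7)=-2556, f(8)=-4418, f(9)=-7219, f(10)=-11188, f(11)=-16341, f(12)=-22213, f(13)=-27203, f(14)=-27596, f(15)=-15756, f(16)=22501, f(17)=112034, f(18)=293837; answer 293837
Stage 2: R1 = 293837; m = 293837; squarings mod 1321: 383^1=383, 383^2=58, 383^4=722, 383^8=810, 383^16=884, 383^32=745, 383^64=205, 383^128=1074, 383^256=243, 383^512=925, 383^1024=938, 383^2048=58, 383^4096=722, 383^8192=810, 383^16384=884, 383^32768=745, 383^65536=205, 383^131072=1074, 383^262144=243; 383^293837 = 383^1 * 383^4 * 383^8 * 383^64 * 383^128 * 383^256 * 383^512 * 383^2048 * 383^4096 * 383^8192 * 383^16384 * 383^262144 = 437 (mod 1321); answer 437
Stage 3: R2 = 437; c = -13; -1*(-13)^3 + 9*(-13)^2 - 8*(-13)^1 + 4 = (2197) + (1521) + (104) + (4) = 3826; answer 3826
Stage 4: R3 = 3826; r = 8; T(2) = -2*(25) + 3*(8) = -26; iterating: T(2)=-26, T(3)=127, T(4)=-332, T(5)=1045, T(6)=-3086, T(7)=9307, T(8)=-27872, T(9)=83665, T(10)=-250946, T(11)=752887, T(12)=-2258612, T(13)=6775885, T(14)=-20327606, T(15)=60982867, T(16)=-182948552; answer -182948552

-182948552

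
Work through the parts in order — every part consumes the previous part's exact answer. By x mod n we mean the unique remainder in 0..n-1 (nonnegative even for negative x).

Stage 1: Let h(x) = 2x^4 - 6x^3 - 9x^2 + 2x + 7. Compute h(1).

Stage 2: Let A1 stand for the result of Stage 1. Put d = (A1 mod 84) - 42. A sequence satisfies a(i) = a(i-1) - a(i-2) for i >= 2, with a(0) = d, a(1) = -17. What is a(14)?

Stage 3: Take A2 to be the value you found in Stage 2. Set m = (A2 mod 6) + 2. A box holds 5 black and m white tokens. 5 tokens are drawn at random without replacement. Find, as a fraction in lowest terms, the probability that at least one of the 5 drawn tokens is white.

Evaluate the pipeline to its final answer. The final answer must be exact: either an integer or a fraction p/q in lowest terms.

Stage 1: 2*(1)^4 - 6*(1)^3 - 9*(1)^2 + 2*(1)^1 + 7 = (2) + (-6) + (-9) + (2) + (7) = -4; answer -4
Stage 2: A1 = -4; d = 38; a(2) = 1*(-17) - 1*(38) = -55; iterating: a(2)=-55, a(3)=-38, a(4)=17, a(5)=55, a(6)=38, a(7)=-17, a(8)=-55, a(9)=-38, a(10)=17, a(11)=55, a(12)=38, a(13)=-17, a(14)=-55; answer -55
Stage 3: A2 = -55; m = 7; total draws C(12,5) = 792; complement C(5,5) = 1; favorable 792 - 1 = 791; P = 791/792; answer 791/792

791/792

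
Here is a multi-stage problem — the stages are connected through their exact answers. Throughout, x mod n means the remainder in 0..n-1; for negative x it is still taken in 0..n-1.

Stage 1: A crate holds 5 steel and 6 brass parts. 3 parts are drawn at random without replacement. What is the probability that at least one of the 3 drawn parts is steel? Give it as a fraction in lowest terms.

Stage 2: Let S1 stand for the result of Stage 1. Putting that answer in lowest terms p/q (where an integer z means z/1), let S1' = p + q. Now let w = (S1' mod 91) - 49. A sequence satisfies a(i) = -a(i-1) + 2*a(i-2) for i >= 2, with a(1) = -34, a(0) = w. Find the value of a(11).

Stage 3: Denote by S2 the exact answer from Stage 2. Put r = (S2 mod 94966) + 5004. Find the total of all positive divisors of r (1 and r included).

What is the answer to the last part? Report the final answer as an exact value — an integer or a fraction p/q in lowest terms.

101826

Stage 1: total draws C(11,3) = 165; complement C(6,3) = 20; favorable 165 - 20 = 145; P = 29/33; answer 29/33
Stage 2: S1 = 29/33; threaded value p + q = 62; w = 13; a(2) = -1*(-34) + 2*(13) = 60; iterating: a(2)=60, a(3)=-128, a(4)=248, a(5)=-504, a(6)=1000, a(7)=-2008, a(8)=4008, a(9)=-8024, a(10)=16040, a(11)=-32088; answer -32088
Stage 3: S2 = -32088; r = 67882; 67882 = 2 * 33941; sigma = (1 + 2) * (1 + 33941) = 3 * 33942 = 101826; answer 101826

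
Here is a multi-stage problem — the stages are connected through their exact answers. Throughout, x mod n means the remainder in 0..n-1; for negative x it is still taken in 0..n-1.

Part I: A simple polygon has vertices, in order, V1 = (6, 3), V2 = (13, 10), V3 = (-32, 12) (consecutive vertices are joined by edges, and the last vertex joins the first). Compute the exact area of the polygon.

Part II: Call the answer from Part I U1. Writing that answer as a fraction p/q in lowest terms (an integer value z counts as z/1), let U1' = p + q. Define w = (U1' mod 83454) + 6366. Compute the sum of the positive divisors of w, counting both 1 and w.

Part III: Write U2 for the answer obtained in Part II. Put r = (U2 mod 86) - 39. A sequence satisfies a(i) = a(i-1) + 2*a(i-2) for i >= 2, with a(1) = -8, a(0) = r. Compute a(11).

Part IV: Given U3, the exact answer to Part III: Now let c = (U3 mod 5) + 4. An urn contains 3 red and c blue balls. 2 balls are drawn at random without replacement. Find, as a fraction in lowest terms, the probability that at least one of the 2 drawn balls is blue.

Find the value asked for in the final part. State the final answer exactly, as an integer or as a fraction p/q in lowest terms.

Part I: cross terms: (6*10 - 13*3)=21, (13*12 - -32*10)=476, (-32*3 - 6*12)=-168; twice the area = |329| = 329; area = 329/2; answer 329/2
Part II: U1 = 329/2; threaded value p + q = 331; w = 6697; 6697 = 37 * 181; sigma = (1 + 37) * (1 + 181) = 38 * 182 = 6916; answer 6916
Part III: U2 = 6916; r = -3; a(2) = 1*(-8) + 2*(-3) = -14; iterating: a(2)=-14, a(3)=-30, a(4)=-58, a(5)=-118, a(6)=-234, a(7)=-470, a(8)=-938, a(9)=-1878, a(10)=-3754, a(11)=-7510; answer -7510
Part IV: U3 = -7510; c = 4; total draws C(7,2) = 21; complement C(3,2) = 3; favorable 21 - 3 = 18; P = 6/7; answer 6/7

6/7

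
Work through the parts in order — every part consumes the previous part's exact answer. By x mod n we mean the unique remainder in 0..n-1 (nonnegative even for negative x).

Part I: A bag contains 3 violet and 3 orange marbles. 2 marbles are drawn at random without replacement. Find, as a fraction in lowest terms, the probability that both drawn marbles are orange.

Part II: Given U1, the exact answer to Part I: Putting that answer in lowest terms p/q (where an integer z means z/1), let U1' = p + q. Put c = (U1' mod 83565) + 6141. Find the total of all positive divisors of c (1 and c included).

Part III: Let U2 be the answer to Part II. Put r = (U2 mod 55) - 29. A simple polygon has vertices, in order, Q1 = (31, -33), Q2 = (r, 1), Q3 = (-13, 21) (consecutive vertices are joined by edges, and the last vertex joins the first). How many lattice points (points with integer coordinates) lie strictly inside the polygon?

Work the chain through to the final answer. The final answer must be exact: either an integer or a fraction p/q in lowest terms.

126

Part I: total draws C(6,2) = 15; favorable C(3,2) = 3; P = 1/5; answer 1/5
Part II: U1 = 1/5; threaded value p + q = 6; c = 6147; 6147 = 3^2 * 683; sigma = (1 + 3 + 9) * (1 + 683) = 13 * 684 = 8892; answer 8892
Part III: U2 = 8892; r = 8; cross terms: (31*1 - 8*-33)=295, (8*21 - -13*1)=181, (-13*-33 - 31*21)=-222; twice the area = |254| = 254; area = 127; boundary points = 1 + 1 + 2 = 4; strictly interior points = area - boundary/2 + 1 = 126; answer 126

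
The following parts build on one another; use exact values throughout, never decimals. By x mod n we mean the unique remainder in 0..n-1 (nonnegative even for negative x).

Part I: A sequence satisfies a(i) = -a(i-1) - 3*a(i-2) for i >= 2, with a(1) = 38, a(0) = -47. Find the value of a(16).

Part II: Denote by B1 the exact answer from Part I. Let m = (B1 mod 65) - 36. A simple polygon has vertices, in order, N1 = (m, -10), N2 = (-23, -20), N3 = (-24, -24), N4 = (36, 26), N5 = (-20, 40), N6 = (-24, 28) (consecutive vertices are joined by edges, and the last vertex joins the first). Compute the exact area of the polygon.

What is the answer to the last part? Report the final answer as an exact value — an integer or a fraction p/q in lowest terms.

Part I: a(2) = -1*(38) - 3*(-47) = 103; iterating: a(2)=103, a(3)=-217, a(4)=-92, a(5)=743, a(6)=-467, a(7)=-1762, a(8)=3163, a(9)=2123, a(10)=-11612, a(11)=5243, a(12)=29593, a(13)=-45322, a(14)=-43457, a(15)=179423, a(16)=-49052; answer -49052
Part II: B1 = -49052; m = -13; cross terms: (-13*-20 - -23*-10)=30, (-23*-24 - -24*-20)=72, (-24*26 - 36*-24)=240, (36*40 - -20*26)=1960, (-20*28 - -24*40)=400, (-24*-10 - -13*28)=604; twice the area = |3306| = 3306; area = 1653; answer 1653

1653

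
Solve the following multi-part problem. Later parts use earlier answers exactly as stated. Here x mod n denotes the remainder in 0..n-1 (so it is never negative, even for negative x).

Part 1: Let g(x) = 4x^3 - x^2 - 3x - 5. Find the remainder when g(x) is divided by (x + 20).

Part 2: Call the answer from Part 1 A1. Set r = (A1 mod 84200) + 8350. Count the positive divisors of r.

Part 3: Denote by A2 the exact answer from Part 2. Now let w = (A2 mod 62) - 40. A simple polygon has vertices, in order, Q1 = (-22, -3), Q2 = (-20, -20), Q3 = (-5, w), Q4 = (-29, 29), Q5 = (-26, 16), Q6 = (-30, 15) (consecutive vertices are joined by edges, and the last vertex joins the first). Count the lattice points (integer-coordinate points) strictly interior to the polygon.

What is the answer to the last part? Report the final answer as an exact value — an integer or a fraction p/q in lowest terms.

303

Part 1: remainder = value at the root: 4*(-20)^3 - 1*(-20)^2 - 3*(-20)^1 - 5 = (-32000) + (-400) + (60) + (-5) = -32345; answer -32345
Part 2: A1 = -32345; r = 60205; 60205 = 5 * 12041; number of divisors = (1+1) * (1+1) = 4; answer 4
Part 3: A2 = 4; w = -36; cross terms: (-22*-20 - -20*-3)=380, (-20*-36 - -5*-20)=620, (-5*29 - -29*-36)=-1189, (-29*16 - -26*29)=290, (-26*15 - -30*16)=90, (-30*-3 - -22*15)=420; twice the area = |611| = 611; area = 611/2; boundary points = 1 + 1 + 1 + 1 + 1 + 2 = 7; strictly interior points = area - boundary/2 + 1 = 303; answer 303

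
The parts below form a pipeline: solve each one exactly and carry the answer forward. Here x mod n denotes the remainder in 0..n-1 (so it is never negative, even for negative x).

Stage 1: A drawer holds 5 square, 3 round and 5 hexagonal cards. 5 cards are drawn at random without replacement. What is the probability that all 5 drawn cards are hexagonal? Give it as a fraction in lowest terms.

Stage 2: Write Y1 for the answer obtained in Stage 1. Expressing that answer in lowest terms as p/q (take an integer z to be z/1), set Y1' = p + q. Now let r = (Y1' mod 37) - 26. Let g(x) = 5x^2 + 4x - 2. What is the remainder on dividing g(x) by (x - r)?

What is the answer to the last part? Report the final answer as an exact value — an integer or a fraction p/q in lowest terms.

Stage 1: total draws C(13,5) = 1287; favorable C(5,5) = 1; P = 1/1287; answer 1/1287
Stage 2: Y1 = 1/1287; threaded value p + q = 1288; r = 4; remainder = value at the root: 5*(4)^2 + 4*(4)^1 - 2 = (80) + (16) + (-2) = 94; answer 94

94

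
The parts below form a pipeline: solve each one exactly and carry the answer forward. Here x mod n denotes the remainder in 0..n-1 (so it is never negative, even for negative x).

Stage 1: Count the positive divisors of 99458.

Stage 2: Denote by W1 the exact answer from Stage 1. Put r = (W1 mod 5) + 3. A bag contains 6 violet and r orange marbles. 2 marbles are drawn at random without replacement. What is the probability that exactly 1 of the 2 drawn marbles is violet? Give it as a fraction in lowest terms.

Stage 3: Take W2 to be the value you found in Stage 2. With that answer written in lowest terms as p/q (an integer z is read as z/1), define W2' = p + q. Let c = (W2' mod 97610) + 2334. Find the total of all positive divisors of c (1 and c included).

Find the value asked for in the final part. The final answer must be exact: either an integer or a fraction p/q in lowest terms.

2358

Stage 1: 99458 = 2 * 223^2; number of divisors = (1+1) * (2+1) = 6; answer 6
Stage 2: W1 = 6; r = 4; total draws C(10,2) = 45; favorable C(6,1)*C(4,1) = 24; P = 8/15; answer 8/15
Stage 3: W2 = 8/15; threaded value p + q = 23; c = 2357; 2357 is prime, so its only divisors are 1 and 2357; sigma = 1 + 2357 = 2358; answer 2358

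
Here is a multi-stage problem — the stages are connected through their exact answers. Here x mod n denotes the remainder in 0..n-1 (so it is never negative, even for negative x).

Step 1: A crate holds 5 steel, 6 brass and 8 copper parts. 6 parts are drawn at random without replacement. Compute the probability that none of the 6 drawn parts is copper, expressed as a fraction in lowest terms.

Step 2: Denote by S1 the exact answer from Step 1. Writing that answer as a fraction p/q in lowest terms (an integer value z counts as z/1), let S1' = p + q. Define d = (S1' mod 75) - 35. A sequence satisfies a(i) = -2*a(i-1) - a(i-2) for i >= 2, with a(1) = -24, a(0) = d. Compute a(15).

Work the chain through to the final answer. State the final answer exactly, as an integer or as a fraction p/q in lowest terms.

-52

Step 1: total draws C(19,6) = 27132; favorable C(11,6) = 462; P = 11/646; answer 11/646
Step 2: S1 = 11/646; threaded value p + q = 657; d = 22; a(2) = -2*(-24) - 1*(22) = 26; iterating: a(2)=26, a(3)=-28, a(4)=30, a(5)=-32, a(6)=34, a(7)=-36, a(8)=38, a(9)=-40, a(10)=42, a(11)=-44, a(12)=46, a(13)=-48, a(14)=50, a(15)=-52; answer -52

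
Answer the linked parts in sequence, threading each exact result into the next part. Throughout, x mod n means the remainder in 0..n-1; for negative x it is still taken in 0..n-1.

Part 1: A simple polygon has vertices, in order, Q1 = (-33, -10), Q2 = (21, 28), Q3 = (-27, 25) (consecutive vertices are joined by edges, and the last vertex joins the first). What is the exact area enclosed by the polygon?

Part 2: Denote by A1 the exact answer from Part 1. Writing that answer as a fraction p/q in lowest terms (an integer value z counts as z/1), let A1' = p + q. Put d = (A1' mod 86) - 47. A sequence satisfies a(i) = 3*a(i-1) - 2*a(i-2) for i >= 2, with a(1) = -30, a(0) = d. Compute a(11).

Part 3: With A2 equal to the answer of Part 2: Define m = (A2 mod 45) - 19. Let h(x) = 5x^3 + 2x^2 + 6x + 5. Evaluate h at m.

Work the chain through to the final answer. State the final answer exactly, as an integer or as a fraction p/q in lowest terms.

-4855

Part 1: cross terms: (-33*28 - 21*-10)=-714, (21*25 - -27*28)=1281, (-27*-10 - -33*25)=1095; twice the area = |1662| = 1662; area = 831; answer 831
Part 2: A1 = 831; threaded value p + q = 832; d = 11; a(2) = 3*(-30) - 2*(11) = -112; iterating: a(2)=-112, a(3)=-276, a(4)=-604, a(5)=-1260, a(6)=-2572, a(7)=-5196, a(8)=-10444, a(9)=-20940, a(10)=-41932, a(11)=-83916; answer -83916
Part 3: A2 = -83916; m = -10; 5*(-10)^3 + 2*(-10)^2 + 6*(-10)^1 + 5 = (-5000) + (200) + (-60) + (5) = -4855; answer -4855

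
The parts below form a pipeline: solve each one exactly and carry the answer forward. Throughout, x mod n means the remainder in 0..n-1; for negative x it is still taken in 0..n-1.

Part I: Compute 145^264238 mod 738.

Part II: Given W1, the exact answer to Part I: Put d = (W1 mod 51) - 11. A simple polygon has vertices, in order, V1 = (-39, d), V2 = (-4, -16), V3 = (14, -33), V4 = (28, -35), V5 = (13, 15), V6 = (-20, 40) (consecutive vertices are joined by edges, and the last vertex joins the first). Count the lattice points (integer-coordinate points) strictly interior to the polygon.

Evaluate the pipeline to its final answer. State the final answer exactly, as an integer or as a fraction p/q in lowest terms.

2362

Part I: squarings mod 738: 145^1=145, 145^2=361, 145^4=433, 145^8=37, 145^16=631, 145^32=379, 145^64=469, 145^128=37, 145^256=631, 145^512=379, 145^1024=469, 145^2048=37, 145^4096=631, 145^8192=379, 145^16384=469, 145^32768=37, 145^65536=631, 145^131072=379, 145^262144=469; 145^264238 = 145^2 * 145^4 * 145^8 * 145^32 * 145^2048 * 145^262144 = 415 (mod 738); answer 415
Part II: W1 = 415; d = -4; cross terms: (-39*-16 - -4*-4)=608, (-4*-33 - 14*-16)=356, (14*-35 - 28*-33)=434, (28*15 - 13*-35)=875, (13*40 - -20*15)=820, (-20*-4 - -39*40)=1640; twice the area = |4733| = 4733; area = 4733/2; boundary points = 1 + 1 + 2 + 5 + 1 + 1 = 11; strictly interior points = area - boundary/2 + 1 = 2362; answer 2362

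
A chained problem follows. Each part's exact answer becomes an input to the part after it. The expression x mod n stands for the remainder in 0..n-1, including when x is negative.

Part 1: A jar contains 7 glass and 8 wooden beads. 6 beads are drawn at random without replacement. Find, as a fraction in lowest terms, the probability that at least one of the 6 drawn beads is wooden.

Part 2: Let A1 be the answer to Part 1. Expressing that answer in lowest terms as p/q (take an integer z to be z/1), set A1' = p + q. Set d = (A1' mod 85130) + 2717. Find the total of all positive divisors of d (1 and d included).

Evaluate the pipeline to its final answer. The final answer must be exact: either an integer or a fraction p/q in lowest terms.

Part 1: total draws C(15,6) = 5005; complement C(7,6) = 7; favorable 5005 - 7 = 4998; P = 714/715; answer 714/715
Part 2: A1 = 714/715; threaded value p + q = 1429; d = 4146; 4146 = 2 * 3 * 691; sigma = (1 + 2) * (1 + 3) * (1 + 691) = 3 * 4 * 692 = 8304; answer 8304

8304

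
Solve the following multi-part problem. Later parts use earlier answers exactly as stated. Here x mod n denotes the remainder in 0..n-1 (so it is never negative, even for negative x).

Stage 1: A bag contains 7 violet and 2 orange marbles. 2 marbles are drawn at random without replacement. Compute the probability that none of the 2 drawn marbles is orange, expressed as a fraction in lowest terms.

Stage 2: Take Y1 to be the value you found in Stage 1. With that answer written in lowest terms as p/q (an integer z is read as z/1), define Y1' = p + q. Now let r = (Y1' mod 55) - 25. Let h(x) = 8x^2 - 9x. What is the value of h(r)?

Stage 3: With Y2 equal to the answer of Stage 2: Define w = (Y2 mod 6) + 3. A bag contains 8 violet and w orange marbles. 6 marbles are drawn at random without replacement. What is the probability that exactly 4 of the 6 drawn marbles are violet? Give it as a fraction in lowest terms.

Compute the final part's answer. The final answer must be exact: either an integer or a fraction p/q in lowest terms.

5/11

Stage 1: total draws C(9,2) = 36; favorable C(7,2) = 21; P = 7/12; answer 7/12
Stage 2: Y1 = 7/12; threaded value p + q = 19; r = -6; 8*(-6)^2 - 9*(-6)^1 = (288) + (54) = 342; answer 342
Stage 3: Y2 = 342; w = 3; total draws C(11,6) = 462; favorable C(8,4)*C(3,2) = 210; P = 5/11; answer 5/11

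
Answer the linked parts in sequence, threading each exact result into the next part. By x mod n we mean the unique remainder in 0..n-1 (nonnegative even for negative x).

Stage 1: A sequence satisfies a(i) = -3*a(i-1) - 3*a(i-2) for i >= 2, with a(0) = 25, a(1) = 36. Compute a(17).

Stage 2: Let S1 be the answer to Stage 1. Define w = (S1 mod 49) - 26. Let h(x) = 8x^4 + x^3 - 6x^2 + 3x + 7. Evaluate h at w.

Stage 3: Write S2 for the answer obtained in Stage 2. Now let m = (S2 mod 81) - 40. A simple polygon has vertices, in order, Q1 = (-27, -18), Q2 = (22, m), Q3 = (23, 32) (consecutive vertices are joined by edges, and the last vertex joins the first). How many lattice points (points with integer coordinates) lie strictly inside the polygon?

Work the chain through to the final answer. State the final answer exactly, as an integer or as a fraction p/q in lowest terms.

1575

Stage 1: a(2) = -3*(36) - 3*(25) = -183; iterating: a(2)=-183, a(3)=441, a(4)=-774, a(5)=999, a(6)=-675, a(7)=-972, a(8)=4941, a(9)=-11907, a(10)=20898, a(11)=-26973, a(12)=18225, a(13)=26244, a(14)=-133407, a(15)=321489, a(16)=-564246, a(17)=728271; answer 728271
Stage 2: S1 = 728271; w = 7; 8*(7)^4 + 1*(7)^3 - 6*(7)^2 + 3*(7)^1 + 7 = (19208) + (343) + (-294) + (21) + (7) = 19285; answer 19285
Stage 3: S2 = 19285; m = -33; cross terms: (-27*-33 - 22*-18)=1287, (22*32 - 23*-33)=1463, (23*-18 - -27*32)=450; twice the area = |3200| = 3200; area = 1600; boundary points = 1 + 1 + 50 = 52; strictly interior points = area - boundary/2 + 1 = 1575; answer 1575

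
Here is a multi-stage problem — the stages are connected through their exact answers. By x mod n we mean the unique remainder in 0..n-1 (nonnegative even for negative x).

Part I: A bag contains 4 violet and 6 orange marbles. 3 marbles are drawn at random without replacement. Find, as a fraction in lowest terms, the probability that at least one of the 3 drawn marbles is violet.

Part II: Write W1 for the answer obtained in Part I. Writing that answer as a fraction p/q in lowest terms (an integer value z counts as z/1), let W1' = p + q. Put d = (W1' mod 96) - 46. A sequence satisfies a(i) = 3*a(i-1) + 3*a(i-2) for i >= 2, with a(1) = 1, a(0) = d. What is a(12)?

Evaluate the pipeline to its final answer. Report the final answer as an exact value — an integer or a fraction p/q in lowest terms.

-51376275

Part I: total draws C(10,3) = 120; complement C(6,3) = 20; favorable 120 - 20 = 100; P = 5/6; answer 5/6
Part II: W1 = 5/6; threaded value p + q = 11; d = -35; a(2) = 3*(1) + 3*(-35) = -102; iterating: a(2)=-102, a(3)=-303, a(4)=-1215, a(5)=-4554, a(6)=-17307, a(7)=-65583, a(8)=-248670, a(9)=-942759, a(10)=-3574287, a(11)=-13551138, a(12)=-51376275; answer -51376275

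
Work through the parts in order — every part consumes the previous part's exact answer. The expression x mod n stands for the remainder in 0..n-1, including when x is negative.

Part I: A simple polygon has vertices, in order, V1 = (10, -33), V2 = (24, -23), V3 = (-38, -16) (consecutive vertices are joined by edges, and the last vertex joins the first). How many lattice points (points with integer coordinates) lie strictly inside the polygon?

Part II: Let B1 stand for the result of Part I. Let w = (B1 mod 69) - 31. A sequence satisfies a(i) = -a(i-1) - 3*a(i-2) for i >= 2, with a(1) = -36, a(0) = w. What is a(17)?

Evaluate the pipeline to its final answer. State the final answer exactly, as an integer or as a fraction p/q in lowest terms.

-278406

Part I: cross terms: (10*-23 - 24*-33)=562, (24*-16 - -38*-23)=-1258, (-38*-33 - 10*-16)=1414; twice the area = |718| = 718; area = 359; boundary points = 2 + 1 + 1 = 4; strictly interior points = area - boundary/2 + 1 = 358; answer 358
Part II: B1 = 358; w = -18; a(2) = -1*(-36) - 3*(-18) = 90; iterating: a(2)=90, a(3)=18, a(4)=-288, a(5)=234, a(6)=630, a(7)=-1332, a(8)=-558, a(9)=4554, a(10)=-2880, a(11)=-10782, a(12)=19422, a(13)=12924, a(14)=-71190, a(15)=32418, a(16)=181152, a(17)=-278406; answer -278406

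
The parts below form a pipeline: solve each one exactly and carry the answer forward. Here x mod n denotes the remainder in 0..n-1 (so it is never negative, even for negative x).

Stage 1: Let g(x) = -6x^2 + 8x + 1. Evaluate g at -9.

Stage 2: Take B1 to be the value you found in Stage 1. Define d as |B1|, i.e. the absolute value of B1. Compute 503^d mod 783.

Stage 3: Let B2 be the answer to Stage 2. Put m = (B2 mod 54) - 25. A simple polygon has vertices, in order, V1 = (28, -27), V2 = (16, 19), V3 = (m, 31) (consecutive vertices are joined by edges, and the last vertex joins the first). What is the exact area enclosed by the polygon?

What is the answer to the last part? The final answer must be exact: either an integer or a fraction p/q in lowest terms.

66

Stage 1: -6*(-9)^2 + 8*(-9)^1 + 1 = (-486) + (-72) + (1) = -557; answer -557
Stage 2: B1 = -557; d = 557; squarings mod 783: 503^1=503, 503^2=100, 503^4=604, 503^8=721, 503^16=712, 503^32=343, 503^64=199, 503^128=451, 503^256=604, 503^512=721; 503^557 = 503^1 * 503^4 * 503^8 * 503^32 * 503^512 = 143 (mod 783); answer 143
Stage 3: B2 = 143; m = 10; cross terms: (28*19 - 16*-27)=964, (16*31 - 10*19)=306, (10*-27 - 28*31)=-1138; twice the area = |132| = 132; area = 66; answer 66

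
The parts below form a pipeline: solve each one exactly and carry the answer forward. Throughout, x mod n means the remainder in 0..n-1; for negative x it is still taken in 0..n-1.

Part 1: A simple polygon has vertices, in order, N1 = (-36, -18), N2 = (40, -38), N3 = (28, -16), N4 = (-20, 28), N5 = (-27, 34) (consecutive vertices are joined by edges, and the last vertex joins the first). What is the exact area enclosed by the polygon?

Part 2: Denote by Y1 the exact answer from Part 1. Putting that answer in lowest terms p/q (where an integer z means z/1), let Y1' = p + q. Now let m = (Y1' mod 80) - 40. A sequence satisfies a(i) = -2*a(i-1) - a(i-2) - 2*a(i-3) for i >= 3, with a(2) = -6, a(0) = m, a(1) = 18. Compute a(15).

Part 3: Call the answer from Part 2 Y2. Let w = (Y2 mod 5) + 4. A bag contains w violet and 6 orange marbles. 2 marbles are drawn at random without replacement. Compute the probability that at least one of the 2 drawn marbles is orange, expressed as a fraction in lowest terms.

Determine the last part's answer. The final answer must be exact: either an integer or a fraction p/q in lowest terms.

Part 1: cross terms: (-36*-38 - 40*-18)=2088, (40*-16 - 28*-38)=424, (28*28 - -20*-16)=464, (-20*34 - -27*28)=76, (-27*-18 - -36*34)=1710; twice the area = |4762| = 4762; area = 2381; answer 2381
Part 2: Y1 = 2381; threaded value p + q = 2382; m = 22; a(3) = -2*(-6) - 1*(18) - 2*(22) = -50; iterating: a(3)=-50, a(4)=70, a(5)=-78, a(6)=186, a(7)=-434, a(8)=838, a(9)=-1614, a(10)=3258, a(11)=-6578, a(12)=13126, a(13)=-26190, a(14)=52410, a(15)=-104882; answer -104882
Part 3: Y2 = -104882; w = 7; total draws C(13,2) = 78; complement C(7,2) = 21; favorable 78 - 21 = 57; P = 19/26; answer 19/26

19/26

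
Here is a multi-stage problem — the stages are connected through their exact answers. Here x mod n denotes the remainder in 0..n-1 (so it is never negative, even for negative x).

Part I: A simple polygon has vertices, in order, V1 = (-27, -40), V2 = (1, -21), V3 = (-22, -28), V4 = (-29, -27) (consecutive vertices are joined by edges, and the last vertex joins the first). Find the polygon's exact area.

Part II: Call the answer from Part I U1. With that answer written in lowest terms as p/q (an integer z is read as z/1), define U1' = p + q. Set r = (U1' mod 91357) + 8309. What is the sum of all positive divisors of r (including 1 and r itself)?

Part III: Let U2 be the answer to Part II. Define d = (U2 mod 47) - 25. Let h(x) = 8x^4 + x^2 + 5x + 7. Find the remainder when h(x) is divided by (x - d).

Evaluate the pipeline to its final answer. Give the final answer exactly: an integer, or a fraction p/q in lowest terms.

Part I: cross terms: (-27*-21 - 1*-40)=607, (1*-28 - -22*-21)=-490, (-22*-27 - -29*-28)=-218, (-29*-40 - -27*-27)=431; twice the area = |330| = 330; area = 165; answer 165
Part II: U1 = 165; threaded value p + q = 166; r = 8475; 8475 = 3 * 5^2 * 113; sigma = (1 + 3) * (1 + 5 + 25) * (1 + 113) = 4 * 31 * 114 = 14136; answer 14136
Part III: U2 = 14136; d = 11; remainder = value at the root: 8*(11)^4 + 1*(11)^2 + 5*(11)^1 + 7 = (117128) + (121) + (55) + (7) = 117311; answer 117311

117311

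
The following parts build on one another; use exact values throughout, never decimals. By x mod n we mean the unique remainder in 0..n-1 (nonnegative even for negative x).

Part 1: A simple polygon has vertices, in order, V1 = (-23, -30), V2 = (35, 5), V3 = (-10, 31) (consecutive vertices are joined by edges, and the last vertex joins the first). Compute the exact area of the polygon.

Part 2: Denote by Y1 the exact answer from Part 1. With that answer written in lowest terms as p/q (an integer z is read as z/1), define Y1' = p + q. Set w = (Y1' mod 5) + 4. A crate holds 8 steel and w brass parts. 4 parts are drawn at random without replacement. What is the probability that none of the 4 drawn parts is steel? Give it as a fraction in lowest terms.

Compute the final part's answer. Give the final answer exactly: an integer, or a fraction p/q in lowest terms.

1/495

Part 1: cross terms: (-23*5 - 35*-30)=935, (35*31 - -10*5)=1135, (-10*-30 - -23*31)=1013; twice the area = |3083| = 3083; area = 3083/2; answer 3083/2
Part 2: Y1 = 3083/2; threaded value p + q = 3085; w = 4; total draws C(12,4) = 495; favorable C(4,4) = 1; P = 1/495; answer 1/495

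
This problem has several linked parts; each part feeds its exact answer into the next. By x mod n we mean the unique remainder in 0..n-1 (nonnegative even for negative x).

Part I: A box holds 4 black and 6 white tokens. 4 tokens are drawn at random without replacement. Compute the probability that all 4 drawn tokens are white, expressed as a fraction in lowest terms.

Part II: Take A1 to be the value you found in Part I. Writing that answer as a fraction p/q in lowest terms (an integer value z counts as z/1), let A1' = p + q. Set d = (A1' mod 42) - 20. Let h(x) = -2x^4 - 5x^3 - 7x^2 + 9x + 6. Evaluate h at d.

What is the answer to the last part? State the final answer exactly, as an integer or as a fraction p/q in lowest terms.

-839

Part I: total draws C(10,4) = 210; favorable C(6,4) = 15; P = 1/14; answer 1/14
Part II: A1 = 1/14; threaded value p + q = 15; d = -5; -2*(-5)^4 - 5*(-5)^3 - 7*(-5)^2 + 9*(-5)^1 + 6 = (-1250) + (625) + (-175) + (-45) + (6) = -839; answer -839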